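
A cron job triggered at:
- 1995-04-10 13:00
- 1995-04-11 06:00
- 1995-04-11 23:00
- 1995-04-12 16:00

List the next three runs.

The interval is a steady 17 hours (17, 17, 17).
1995-04-12 16:00 + 17 h = 1995-04-13 09:00.
1995-04-13 09:00 + 17 h = 1995-04-14 02:00.
1995-04-14 02:00 + 17 h = 1995-04-14 19:00.

1995-04-13 09:00, 1995-04-14 02:00, 1995-04-14 19:00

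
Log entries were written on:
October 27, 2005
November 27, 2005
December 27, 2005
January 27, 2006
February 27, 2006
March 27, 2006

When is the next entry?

April 27, 2006

Gaps: 31, 30, 31, 31, 28 days — not constant. Every event is on the 27th of the month.
Pattern: the 27th of each month.
Next: April 2006 → April 27, 2006.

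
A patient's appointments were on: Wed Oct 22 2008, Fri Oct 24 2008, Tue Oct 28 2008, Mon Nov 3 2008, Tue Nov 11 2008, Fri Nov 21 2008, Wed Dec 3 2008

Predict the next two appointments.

Gaps: 2, 4, 6, 8, 10, 12 days — each gap is 2 larger than the previous one.
Next gap: 14 days. Wed Dec 3 2008 + 14 days = Wed Dec 17 2008.
Next gap: 16 days. Wed Dec 17 2008 + 16 days = Fri Jan 2 2009.

Wed Dec 17 2008, Fri Jan 2 2009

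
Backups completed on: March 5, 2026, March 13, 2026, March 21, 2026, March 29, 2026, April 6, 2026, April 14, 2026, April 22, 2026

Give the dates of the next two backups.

Gaps between consecutive events: 8, 8, 8, 8, 8, 8 days — a constant 8-day interval.
April 22, 2026 + 8 days = April 30, 2026.
April 30, 2026 + 8 days = May 8, 2026.

April 30, 2026; May 8, 2026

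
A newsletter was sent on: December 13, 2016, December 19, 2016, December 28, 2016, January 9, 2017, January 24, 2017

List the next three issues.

The spacing grows by 3 each time: 6, 9, 12, 15 days.
Next gap: 18 days. January 24, 2017 + 18 days = February 11, 2017.
Next gap: 21 days. February 11, 2017 + 21 days = March 4, 2017.
Next gap: 24 days. March 4, 2017 + 24 days = March 28, 2017.

February 11, 2017; March 4, 2017; March 28, 2017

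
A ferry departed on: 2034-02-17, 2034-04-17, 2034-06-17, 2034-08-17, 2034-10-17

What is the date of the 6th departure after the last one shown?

The day-of-month is always 17 (59, 61, 61, 61 days between events).
So this recurs on the 17th of every 2 months.
December 2034: 2034-12-17.
February 2035: 2035-02-17.
April 2035: 2035-04-17.
June 2035: 2035-06-17.
Next: August 2035 → 2035-08-17.
October 2035: 2035-10-17.

2035-10-17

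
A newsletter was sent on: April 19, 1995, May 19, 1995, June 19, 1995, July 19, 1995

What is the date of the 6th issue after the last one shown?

January 19, 1996

Each date is the 19th; the gaps (30, 31, 30) track the month lengths.
The rule is the 19th of each month.
Next: August 1995 → August 19, 1995.
September 1995: September 19, 1995.
Next: October 1995 → October 19, 1995.
November 1995: November 19, 1995.
December 1995: December 19, 1995.
January 1996: January 19, 1996.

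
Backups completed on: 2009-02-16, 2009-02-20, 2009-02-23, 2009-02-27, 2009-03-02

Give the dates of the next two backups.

2009-03-06, 2009-03-09

Every event lands on a Monday or Friday (gaps cycle 4, 3, 4, 3).
So the schedule is: every Monday and Friday.
Next Friday: 2009-03-06.
Next Monday: 2009-03-09.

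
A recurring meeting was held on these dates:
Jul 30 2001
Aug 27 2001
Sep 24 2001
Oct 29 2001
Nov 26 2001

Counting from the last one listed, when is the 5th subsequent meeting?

Every date is a Monday; gaps 28, 28, 35, 28 days.
Each is the last Monday of its month (at least one falls on the 29th or later, ruling out '4th Monday').
December 2001 ends with Monday Dec 31 2001.
January 2002 ends with Monday Jan 28 2002.
Last Monday of February 2002: Feb 25 2002.
March 2002 ends with Monday Mar 25 2002.
Last Monday of April 2002: Apr 29 2002.

Apr 29 2002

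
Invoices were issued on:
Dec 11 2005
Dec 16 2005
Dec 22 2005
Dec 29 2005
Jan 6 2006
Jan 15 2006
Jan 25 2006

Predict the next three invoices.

The spacing grows by 1 each time: 5, 6, 7, 8, 9, 10 days.
Next gap: 11 days. Jan 25 2006 + 11 days = Feb 5 2006.
Next gap: 12 days. Feb 5 2006 + 12 days = Feb 17 2006.
Next gap: 13 days. Feb 17 2006 + 13 days = Mar 2 2006.

Feb 5 2006, Feb 17 2006, Mar 2 2006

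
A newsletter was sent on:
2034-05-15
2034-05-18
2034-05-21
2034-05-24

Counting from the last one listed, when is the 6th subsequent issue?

2034-06-11

The spacing is 3, 3, 3 days — always 3 days.
2034-05-24 + 3 days = 2034-05-27.
2034-05-27 + 3 days = 2034-05-30.
2034-05-30 + 3 days = 2034-06-02.
2034-06-02 + 3 days = 2034-06-05.
2034-06-05 + 3 days = 2034-06-08.
2034-06-08 + 3 days = 2034-06-11.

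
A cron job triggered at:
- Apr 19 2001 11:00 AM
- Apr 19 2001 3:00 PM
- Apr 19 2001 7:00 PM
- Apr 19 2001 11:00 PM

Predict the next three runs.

Apr 20 2001 3:00 AM, Apr 20 2001 7:00 AM, Apr 20 2001 11:00 AM

Spacing: 4, 4, 4 h — constant 4 h.
Apr 19 2001 11:00 PM + 4 h = Apr 20 2001 3:00 AM.
Apr 20 2001 3:00 AM + 4 h = Apr 20 2001 7:00 AM.
Apr 20 2001 7:00 AM + 4 h = Apr 20 2001 11:00 AM.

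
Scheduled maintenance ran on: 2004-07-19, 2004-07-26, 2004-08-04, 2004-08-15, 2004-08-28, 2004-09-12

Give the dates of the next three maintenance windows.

2004-09-29, 2004-10-18, 2004-11-08

Gaps: 7, 9, 11, 13, 15 days — each gap is 2 larger than the previous one.
Next gap: 17 days. 2004-09-12 + 17 days = 2004-09-29.
Next gap: 19 days. 2004-09-29 + 19 days = 2004-10-18.
Next gap: 21 days. 2004-10-18 + 21 days = 2004-11-08.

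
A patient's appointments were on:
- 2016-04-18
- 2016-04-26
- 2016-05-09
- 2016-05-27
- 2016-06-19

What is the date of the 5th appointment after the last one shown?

2016-12-26

Gaps: 8, 13, 18, 23 days — each gap is 5 larger than the previous one.
Next gap: 28 days. 2016-06-19 + 28 days = 2016-07-17.
Next gap: 33 days. 2016-07-17 + 33 days = 2016-08-19.
Next gap: 38 days. 2016-08-19 + 38 days = 2016-09-26.
Next gap: 43 days. 2016-09-26 + 43 days = 2016-11-08.
Next gap: 48 days. 2016-11-08 + 48 days = 2016-12-26.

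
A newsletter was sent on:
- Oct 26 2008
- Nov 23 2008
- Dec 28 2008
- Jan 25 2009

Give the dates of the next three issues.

All dates are Sundays, 28, 35, 28 days apart.
Specifically, the 4th Sunday of each month.
4th Sunday of February 2009: Feb 22 2009.
4th Sunday of March 2009: Mar 22 2009.
4th Sunday of April 2009: Apr 26 2009.

Feb 22 2009, Mar 22 2009, Apr 26 2009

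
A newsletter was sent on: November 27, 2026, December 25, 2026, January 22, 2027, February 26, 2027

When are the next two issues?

These are Fridays at 28- or 35-day spacing (28, 28, 35).
The pattern: 4th Friday of the month.
4th Friday of March 2027: March 26, 2027.
April 2027 — 4th Friday is April 23, 2027.

March 26, 2027; April 23, 2027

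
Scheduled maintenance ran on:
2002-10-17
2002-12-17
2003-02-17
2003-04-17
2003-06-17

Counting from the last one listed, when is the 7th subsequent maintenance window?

Each date is the 17th; the gaps (61, 62, 59, 61) track the month lengths.
The rule is the 17th of every 2 months.
August 2003: 2003-08-17.
October 2003: 2003-10-17.
Next: December 2003 → 2003-12-17.
Next: February 2004 → 2004-02-17.
Next: April 2004 → 2004-04-17.
June 2004: 2004-06-17.
August 2004: 2004-08-17.

2004-08-17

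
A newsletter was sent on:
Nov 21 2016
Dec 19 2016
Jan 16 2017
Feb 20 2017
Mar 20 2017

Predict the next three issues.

Apr 17 2017, May 15 2017, Jun 19 2017

These are Mondays at 28- or 35-day spacing (28, 28, 35, 28).
The pattern: 3rd Monday of the month.
April 2017 — 3rd Monday is Apr 17 2017.
3rd Monday of May 2017: May 15 2017.
3rd Monday of June 2017: Jun 19 2017.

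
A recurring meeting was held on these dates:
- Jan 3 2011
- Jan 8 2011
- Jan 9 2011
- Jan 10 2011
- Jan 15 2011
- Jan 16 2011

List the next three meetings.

Jan 17 2011, Jan 22 2011, Jan 23 2011

Gaps: 5, 1, 1, 5, 1 days — not constant, but cyclic with period 3.
The events fall on every Monday, Saturday and Sunday.
The following Monday is Jan 17 2011.
The following Saturday is Jan 22 2011.
The following Sunday is Jan 23 2011.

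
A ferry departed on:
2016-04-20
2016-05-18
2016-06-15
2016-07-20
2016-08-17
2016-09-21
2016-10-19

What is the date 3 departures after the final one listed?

2017-01-18

All dates are Wednesdays, 28, 28, 35, 28, 35, 28 days apart.
Specifically, the 3rd Wednesday of each month.
3rd Wednesday of November 2016: 2016-11-16.
December 2016 — 3rd Wednesday is 2016-12-21.
3rd Wednesday of January 2017: 2017-01-18.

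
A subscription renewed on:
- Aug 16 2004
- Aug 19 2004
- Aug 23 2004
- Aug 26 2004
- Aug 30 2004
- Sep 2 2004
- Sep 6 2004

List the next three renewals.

The gap pattern 3, 4, 3, 4, 3, 4 repeats every 2 events.
These are the Mondays and Thursdays of each week.
Next Thursday: Sep 9 2004.
Next Monday: Sep 13 2004.
The following Thursday is Sep 16 2004.

Sep 9 2004, Sep 13 2004, Sep 16 2004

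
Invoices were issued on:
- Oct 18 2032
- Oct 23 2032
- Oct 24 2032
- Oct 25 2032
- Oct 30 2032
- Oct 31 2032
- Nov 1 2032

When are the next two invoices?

Nov 6 2032, Nov 7 2032

Gaps: 5, 1, 1, 5, 1, 1 days — not constant, but cyclic with period 3.
The events fall on every Monday, Saturday and Sunday.
The following Saturday is Nov 6 2032.
Next Sunday: Nov 7 2032.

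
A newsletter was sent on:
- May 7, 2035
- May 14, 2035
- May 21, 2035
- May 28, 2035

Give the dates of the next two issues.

June 4, 2035; June 11, 2035

The spacing is 7, 7, 7 days — always 7 days.
May 28, 2035 + 7 days = June 4, 2035.
June 4, 2035 + 7 days = June 11, 2035.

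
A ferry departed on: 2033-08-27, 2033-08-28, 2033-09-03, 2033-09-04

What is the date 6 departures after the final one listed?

Gaps: 1, 6, 1 days — not constant, but cyclic with period 2.
The events fall on every Saturday and Sunday.
The following Saturday is 2033-09-10.
The following Sunday is 2033-09-11.
The following Saturday is 2033-09-17.
The following Sunday is 2033-09-18.
Next Saturday: 2033-09-24.
Next Sunday: 2033-09-25.

2033-09-25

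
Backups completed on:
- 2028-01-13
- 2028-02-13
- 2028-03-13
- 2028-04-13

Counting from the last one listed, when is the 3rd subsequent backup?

Gaps: 31, 29, 31 days — not constant. Every event is on the 13th of the month.
Pattern: the 13th of each month.
Next: May 2028 → 2028-05-13.
June 2028: 2028-06-13.
July 2028: 2028-07-13.

2028-07-13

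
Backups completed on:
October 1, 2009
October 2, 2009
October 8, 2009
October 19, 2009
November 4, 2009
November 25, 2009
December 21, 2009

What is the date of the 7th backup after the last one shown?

November 8, 2010

Intervals are 1, 6, 11, 16, 21, 26 days — an arithmetic progression with common difference 5.
Next gap: 31 days. December 21, 2009 + 31 days = January 21, 2010.
Next gap: 36 days. January 21, 2010 + 36 days = February 26, 2010.
Next gap: 41 days. February 26, 2010 + 41 days = April 8, 2010.
Next gap: 46 days. April 8, 2010 + 46 days = May 24, 2010.
Next gap: 51 days. May 24, 2010 + 51 days = July 14, 2010.
Next gap: 56 days. July 14, 2010 + 56 days = September 8, 2010.
Next gap: 61 days. September 8, 2010 + 61 days = November 8, 2010.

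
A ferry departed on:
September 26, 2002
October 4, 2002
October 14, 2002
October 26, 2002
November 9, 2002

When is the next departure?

The spacing grows by 2 each time: 8, 10, 12, 14 days.
Next gap: 16 days. November 9, 2002 + 16 days = November 25, 2002.

November 25, 2002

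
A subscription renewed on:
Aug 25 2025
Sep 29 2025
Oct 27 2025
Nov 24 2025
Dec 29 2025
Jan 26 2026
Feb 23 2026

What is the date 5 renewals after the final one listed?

Jul 27 2026

These are Mondays with 35, 28, 28, 35, 28, 28-day gaps.
Each is the final Monday of its month — Sep 29 2025 is past the 28th, so '4th Monday' doesn't fit.
Last Monday of March 2026: Mar 30 2026.
April 2026 ends with Monday Apr 27 2026.
Last Monday of May 2026: May 25 2026.
Last Monday of June 2026: Jun 29 2026.
July 2026 ends with Monday Jul 27 2026.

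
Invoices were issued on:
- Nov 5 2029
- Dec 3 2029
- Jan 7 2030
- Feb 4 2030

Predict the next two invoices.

All dates are Mondays, 28, 35, 28 days apart.
Specifically, the 1st Monday of each month.
March 2030 — 1st Monday is Mar 4 2030.
April 2030 — 1st Monday is Apr 1 2030.

Mar 4 2030, Apr 1 2030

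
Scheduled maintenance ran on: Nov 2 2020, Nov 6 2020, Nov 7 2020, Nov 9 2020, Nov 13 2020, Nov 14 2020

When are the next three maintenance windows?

Nov 16 2020, Nov 20 2020, Nov 21 2020

Gaps: 4, 1, 2, 4, 1 days — not constant, but cyclic with period 3.
The events fall on every Monday, Friday and Saturday.
The following Monday is Nov 16 2020.
Next Friday: Nov 20 2020.
The following Saturday is Nov 21 2020.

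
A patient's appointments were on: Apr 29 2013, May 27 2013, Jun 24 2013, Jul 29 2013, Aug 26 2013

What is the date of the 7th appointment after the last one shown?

Every date is a Monday; gaps 28, 28, 35, 28 days.
Each is the last Monday of its month (at least one falls on the 29th or later, ruling out '4th Monday').
Last Monday of September 2013: Sep 30 2013.
Last Monday of October 2013: Oct 28 2013.
Last Monday of November 2013: Nov 25 2013.
December 2013 ends with Monday Dec 30 2013.
January 2014 ends with Monday Jan 27 2014.
February 2014 ends with Monday Feb 24 2014.
March 2014 ends with Monday Mar 31 2014.

Mar 31 2014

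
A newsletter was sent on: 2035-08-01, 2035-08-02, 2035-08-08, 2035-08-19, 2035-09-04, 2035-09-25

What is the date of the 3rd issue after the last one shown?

2035-12-27

Gaps: 1, 6, 11, 16, 21 days — each gap is 5 larger than the previous one.
Next gap: 26 days. 2035-09-25 + 26 days = 2035-10-21.
Next gap: 31 days. 2035-10-21 + 31 days = 2035-11-21.
Next gap: 36 days. 2035-11-21 + 36 days = 2035-12-27.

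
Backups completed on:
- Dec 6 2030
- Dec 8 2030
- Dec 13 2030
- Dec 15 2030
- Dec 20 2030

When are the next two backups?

Dec 22 2030, Dec 27 2030

Every event lands on a Friday or Sunday (gaps cycle 2, 5, 2, 5).
So the schedule is: every Friday and Sunday.
Next Sunday: Dec 22 2030.
Next Friday: Dec 27 2030.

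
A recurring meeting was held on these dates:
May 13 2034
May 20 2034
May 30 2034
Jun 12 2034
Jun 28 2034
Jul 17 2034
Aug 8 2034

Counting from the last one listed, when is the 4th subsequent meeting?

Intervals are 7, 10, 13, 16, 19, 22 days — an arithmetic progression with common difference 3.
Next gap: 25 days. Aug 8 2034 + 25 days = Sep 2 2034.
Next gap: 28 days. Sep 2 2034 + 28 days = Sep 30 2034.
Next gap: 31 days. Sep 30 2034 + 31 days = Oct 31 2034.
Next gap: 34 days. Oct 31 2034 + 34 days = Dec 4 2034.

Dec 4 2034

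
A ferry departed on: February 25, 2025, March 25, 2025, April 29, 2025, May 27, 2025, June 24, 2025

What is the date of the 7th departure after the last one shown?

January 27, 2026

These are Tuesdays with 28, 35, 28, 28-day gaps.
Each is the final Tuesday of its month — April 29, 2025 is past the 28th, so '4th Tuesday' doesn't fit.
July 2025 ends with Tuesday July 29, 2025.
Last Tuesday of August 2025: August 26, 2025.
Last Tuesday of September 2025: September 30, 2025.
October 2025 ends with Tuesday October 28, 2025.
November 2025 ends with Tuesday November 25, 2025.
December 2025 ends with Tuesday December 30, 2025.
January 2026 ends with Tuesday January 27, 2026.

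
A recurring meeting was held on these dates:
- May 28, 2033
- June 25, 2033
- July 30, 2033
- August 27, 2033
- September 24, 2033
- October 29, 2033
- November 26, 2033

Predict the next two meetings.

These are Saturdays with 28, 35, 28, 28, 35, 28-day gaps.
Each is the final Saturday of its month — July 30, 2033 is past the 28th, so '4th Saturday' doesn't fit.
Last Saturday of December 2033: December 31, 2033.
Last Saturday of January 2034: January 28, 2034.

December 31, 2033; January 28, 2034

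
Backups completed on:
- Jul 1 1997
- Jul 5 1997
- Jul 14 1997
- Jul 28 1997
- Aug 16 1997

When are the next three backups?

Intervals are 4, 9, 14, 19 days — an arithmetic progression with common difference 5.
Next gap: 24 days. Aug 16 1997 + 24 days = Sep 9 1997.
Next gap: 29 days. Sep 9 1997 + 29 days = Oct 8 1997.
Next gap: 34 days. Oct 8 1997 + 34 days = Nov 11 1997.

Sep 9 1997, Oct 8 1997, Nov 11 1997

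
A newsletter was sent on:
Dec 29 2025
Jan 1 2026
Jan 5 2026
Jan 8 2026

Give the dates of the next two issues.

Jan 12 2026, Jan 15 2026

Gaps: 3, 4, 3 days — not constant, but cyclic with period 2.
The events fall on every Monday and Thursday.
Next Monday: Jan 12 2026.
Next Thursday: Jan 15 2026.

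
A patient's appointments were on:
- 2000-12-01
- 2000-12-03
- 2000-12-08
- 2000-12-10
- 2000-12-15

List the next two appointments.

Every event lands on a Friday or Sunday (gaps cycle 2, 5, 2, 5).
So the schedule is: every Friday and Sunday.
Next Sunday: 2000-12-17.
The following Friday is 2000-12-22.

2000-12-17, 2000-12-22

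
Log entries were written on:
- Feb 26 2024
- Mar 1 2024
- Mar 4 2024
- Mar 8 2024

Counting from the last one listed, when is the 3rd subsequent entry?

Every event lands on a Monday or Friday (gaps cycle 4, 3, 4).
So the schedule is: every Monday and Friday.
Next Monday: Mar 11 2024.
Next Friday: Mar 15 2024.
The following Monday is Mar 18 2024.

Mar 18 2024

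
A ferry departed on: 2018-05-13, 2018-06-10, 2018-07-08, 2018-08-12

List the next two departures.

2018-09-09, 2018-10-14

Gaps: 28, 28, 35 days — a mix of 28 and 35. Every date is a Sunday.
Each is the 2nd Sunday of its month.
September 2018 — 2nd Sunday is 2018-09-09.
October 2018 — 2nd Sunday is 2018-10-14.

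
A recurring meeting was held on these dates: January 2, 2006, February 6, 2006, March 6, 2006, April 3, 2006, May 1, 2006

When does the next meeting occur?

All dates are Mondays, 35, 28, 28, 28 days apart.
Specifically, the 1st Monday of each month.
June 2006 — 1st Monday is June 5, 2006.

June 5, 2006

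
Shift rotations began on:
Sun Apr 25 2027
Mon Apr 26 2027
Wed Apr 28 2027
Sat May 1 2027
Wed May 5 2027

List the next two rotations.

Mon May 10 2027, Sun May 16 2027

Gaps: 1, 2, 3, 4 days — each gap is 1 larger than the previous one.
Next gap: 5 days. Wed May 5 2027 + 5 days = Mon May 10 2027.
Next gap: 6 days. Mon May 10 2027 + 6 days = Sun May 16 2027.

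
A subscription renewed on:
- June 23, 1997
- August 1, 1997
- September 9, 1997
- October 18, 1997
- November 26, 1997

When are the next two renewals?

Every event comes 39 days after the last (39, 39, 39, 39).
November 26, 1997 + 39 days = January 4, 1998.
January 4, 1998 + 39 days = February 12, 1998.

January 4, 1998; February 12, 1998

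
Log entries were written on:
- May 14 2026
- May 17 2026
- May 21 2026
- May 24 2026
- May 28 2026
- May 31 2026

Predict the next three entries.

The gap pattern 3, 4, 3, 4, 3 repeats every 2 events.
These are the Thursdays and Sundays of each week.
The following Thursday is Jun 4 2026.
The following Sunday is Jun 7 2026.
Next Thursday: Jun 11 2026.

Jun 4 2026, Jun 7 2026, Jun 11 2026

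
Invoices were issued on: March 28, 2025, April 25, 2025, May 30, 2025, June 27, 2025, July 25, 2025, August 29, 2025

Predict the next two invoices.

All Fridays; the gaps (28, 35, 28, 28, 35) vary with month length.
This is the last Friday of each month.
Last Friday of September 2025: September 26, 2025.
October 2025 ends with Friday October 31, 2025.

September 26, 2025; October 31, 2025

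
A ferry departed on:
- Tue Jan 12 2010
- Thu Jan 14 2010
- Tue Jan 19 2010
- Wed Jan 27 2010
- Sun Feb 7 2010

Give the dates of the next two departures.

Sun Feb 21 2010, Wed Mar 10 2010

Gaps: 2, 5, 8, 11 days — each gap is 3 larger than the previous one.
Next gap: 14 days. Sun Feb 7 2010 + 14 days = Sun Feb 21 2010.
Next gap: 17 days. Sun Feb 21 2010 + 17 days = Wed Mar 10 2010.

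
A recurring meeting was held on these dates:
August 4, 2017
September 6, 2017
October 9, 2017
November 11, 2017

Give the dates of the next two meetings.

Every event comes 33 days after the last (33, 33, 33).
November 11, 2017 + 33 days = December 14, 2017.
December 14, 2017 + 33 days = January 16, 2018.

December 14, 2017; January 16, 2018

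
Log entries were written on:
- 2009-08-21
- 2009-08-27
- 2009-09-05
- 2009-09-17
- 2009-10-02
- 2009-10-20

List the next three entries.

Intervals are 6, 9, 12, 15, 18 days — an arithmetic progression with common difference 3.
Next gap: 21 days. 2009-10-20 + 21 days = 2009-11-10.
Next gap: 24 days. 2009-11-10 + 24 days = 2009-12-04.
Next gap: 27 days. 2009-12-04 + 27 days = 2009-12-31.

2009-11-10, 2009-12-04, 2009-12-31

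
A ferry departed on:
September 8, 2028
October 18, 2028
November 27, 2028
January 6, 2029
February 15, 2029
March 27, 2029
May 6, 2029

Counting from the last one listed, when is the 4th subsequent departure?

October 13, 2029

The spacing is 40, 40, 40, 40, 40, 40 days — always 40 days.
May 6, 2029 + 40 days = June 15, 2029.
June 15, 2029 + 40 days = July 25, 2029.
July 25, 2029 + 40 days = September 3, 2029.
September 3, 2029 + 40 days = October 13, 2029.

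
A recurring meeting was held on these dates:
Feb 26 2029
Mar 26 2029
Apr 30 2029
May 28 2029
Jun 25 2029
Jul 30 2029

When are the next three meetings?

Aug 27 2029, Sep 24 2029, Oct 29 2029

These are Mondays with 28, 35, 28, 28, 35-day gaps.
Each is the final Monday of its month — Apr 30 2029 is past the 28th, so '4th Monday' doesn't fit.
Last Monday of August 2029: Aug 27 2029.
September 2029 ends with Monday Sep 24 2029.
October 2029 ends with Monday Oct 29 2029.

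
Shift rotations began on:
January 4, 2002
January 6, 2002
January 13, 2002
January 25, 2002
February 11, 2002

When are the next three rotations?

Intervals are 2, 7, 12, 17 days — an arithmetic progression with common difference 5.
Next gap: 22 days. February 11, 2002 + 22 days = March 5, 2002.
Next gap: 27 days. March 5, 2002 + 27 days = April 1, 2002.
Next gap: 32 days. April 1, 2002 + 32 days = May 3, 2002.

March 5, 2002; April 1, 2002; May 3, 2002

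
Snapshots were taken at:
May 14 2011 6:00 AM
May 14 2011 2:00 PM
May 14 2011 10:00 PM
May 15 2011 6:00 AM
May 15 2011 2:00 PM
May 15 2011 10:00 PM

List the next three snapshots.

May 16 2011 6:00 AM, May 16 2011 2:00 PM, May 16 2011 10:00 PM

Gaps: 8, 8, 8, 8, 8 hours — each event is 8 hours after the previous one.
May 15 2011 10:00 PM + 8 h = May 16 2011 6:00 AM.
May 16 2011 6:00 AM + 8 h = May 16 2011 2:00 PM.
May 16 2011 2:00 PM + 8 h = May 16 2011 10:00 PM.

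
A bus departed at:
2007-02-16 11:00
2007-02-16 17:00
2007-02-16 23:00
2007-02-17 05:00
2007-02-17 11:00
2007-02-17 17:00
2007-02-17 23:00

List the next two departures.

2007-02-18 05:00, 2007-02-18 11:00

The interval is a steady 6 hours (6, 6, 6, 6, 6, 6).
2007-02-17 23:00 + 6 h = 2007-02-18 05:00.
2007-02-18 05:00 + 6 h = 2007-02-18 11:00.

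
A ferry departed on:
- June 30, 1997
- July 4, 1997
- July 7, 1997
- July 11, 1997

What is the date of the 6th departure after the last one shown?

August 1, 1997

The gap pattern 4, 3, 4 repeats every 2 events.
These are the Mondays and Fridays of each week.
The following Monday is July 14, 1997.
The following Friday is July 18, 1997.
The following Monday is July 21, 1997.
Next Friday: July 25, 1997.
The following Monday is July 28, 1997.
Next Friday: August 1, 1997.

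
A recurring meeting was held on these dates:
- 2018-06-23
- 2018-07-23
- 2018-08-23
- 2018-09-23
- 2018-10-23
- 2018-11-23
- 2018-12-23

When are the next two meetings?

2019-01-23, 2019-02-23

The day-of-month is always 23 (30, 31, 31, 30, 31, 30 days between events).
So this recurs on the 23rd of each month.
January 2019: 2019-01-23.
February 2019: 2019-02-23.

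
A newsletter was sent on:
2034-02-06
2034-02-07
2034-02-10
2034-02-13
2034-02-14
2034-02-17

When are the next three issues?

Gaps: 1, 3, 3, 1, 3 days — not constant, but cyclic with period 3.
The events fall on every Monday, Tuesday and Friday.
Next Monday: 2034-02-20.
Next Tuesday: 2034-02-21.
The following Friday is 2034-02-24.

2034-02-20, 2034-02-21, 2034-02-24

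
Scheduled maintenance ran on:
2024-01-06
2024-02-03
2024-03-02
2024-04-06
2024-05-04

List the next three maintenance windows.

2024-06-01, 2024-07-06, 2024-08-03

All dates are Saturdays, 28, 28, 35, 28 days apart.
Specifically, the 1st Saturday of each month.
1st Saturday of June 2024: 2024-06-01.
July 2024 — 1st Saturday is 2024-07-06.
August 2024 — 1st Saturday is 2024-08-03.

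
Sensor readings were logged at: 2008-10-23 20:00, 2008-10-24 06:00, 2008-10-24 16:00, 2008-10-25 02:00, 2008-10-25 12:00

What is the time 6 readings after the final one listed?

Spacing: 10, 10, 10, 10 h — constant 10 h.
2008-10-25 12:00 + 10 h = 2008-10-25 22:00.
2008-10-25 22:00 + 10 h = 2008-10-26 08:00.
2008-10-26 08:00 + 10 h = 2008-10-26 18:00.
2008-10-26 18:00 + 10 h = 2008-10-27 04:00.
2008-10-27 04:00 + 10 h = 2008-10-27 14:00.
2008-10-27 14:00 + 10 h = 2008-10-28 00:00.

2008-10-28 00:00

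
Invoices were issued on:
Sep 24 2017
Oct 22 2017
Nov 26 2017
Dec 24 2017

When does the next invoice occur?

Jan 28 2018

These are Sundays at 28- or 35-day spacing (28, 35, 28).
The pattern: 4th Sunday of the month.
January 2018 — 4th Sunday is Jan 28 2018.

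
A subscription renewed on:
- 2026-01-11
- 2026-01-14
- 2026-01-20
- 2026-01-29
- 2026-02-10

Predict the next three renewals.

2026-02-25, 2026-03-15, 2026-04-05

The spacing grows by 3 each time: 3, 6, 9, 12 days.
Next gap: 15 days. 2026-02-10 + 15 days = 2026-02-25.
Next gap: 18 days. 2026-02-25 + 18 days = 2026-03-15.
Next gap: 21 days. 2026-03-15 + 21 days = 2026-04-05.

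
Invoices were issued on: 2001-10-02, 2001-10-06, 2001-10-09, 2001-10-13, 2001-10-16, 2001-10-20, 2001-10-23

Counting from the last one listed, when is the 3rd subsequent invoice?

2001-11-03

The gap pattern 4, 3, 4, 3, 4, 3 repeats every 2 events.
These are the Tuesdays and Saturdays of each week.
Next Saturday: 2001-10-27.
Next Tuesday: 2001-10-30.
The following Saturday is 2001-11-03.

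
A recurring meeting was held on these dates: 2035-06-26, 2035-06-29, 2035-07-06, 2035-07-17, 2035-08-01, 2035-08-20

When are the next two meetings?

Gaps: 3, 7, 11, 15, 19 days — each gap is 4 larger than the previous one.
Next gap: 23 days. 2035-08-20 + 23 days = 2035-09-12.
Next gap: 27 days. 2035-09-12 + 27 days = 2035-10-09.

2035-09-12, 2035-10-09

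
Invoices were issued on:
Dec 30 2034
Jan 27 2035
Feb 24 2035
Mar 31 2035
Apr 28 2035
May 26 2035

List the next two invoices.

These are Saturdays with 28, 28, 35, 28, 28-day gaps.
Each is the final Saturday of its month — Dec 30 2034 is past the 28th, so '4th Saturday' doesn't fit.
Last Saturday of June 2035: Jun 30 2035.
Last Saturday of July 2035: Jul 28 2035.

Jun 30 2035, Jul 28 2035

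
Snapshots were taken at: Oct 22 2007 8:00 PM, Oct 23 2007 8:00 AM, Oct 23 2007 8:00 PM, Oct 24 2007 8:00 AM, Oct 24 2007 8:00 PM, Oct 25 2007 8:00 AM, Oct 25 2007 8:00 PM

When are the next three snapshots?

Gaps: 12, 12, 12, 12, 12, 12 hours — each event is 12 hours after the previous one.
Oct 25 2007 8:00 PM + 12 h = Oct 26 2007 8:00 AM.
Oct 26 2007 8:00 AM + 12 h = Oct 26 2007 8:00 PM.
Oct 26 2007 8:00 PM + 12 h = Oct 27 2007 8:00 AM.

Oct 26 2007 8:00 AM, Oct 26 2007 8:00 PM, Oct 27 2007 8:00 AM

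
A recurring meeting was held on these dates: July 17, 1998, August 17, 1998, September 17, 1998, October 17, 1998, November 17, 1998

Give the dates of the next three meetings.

December 17, 1998; January 17, 1999; February 17, 1999

The day-of-month is always 17 (31, 31, 30, 31 days between events).
So this recurs on the 17th of each month.
December 1998: December 17, 1998.
Next: January 1999 → January 17, 1999.
Next: February 1999 → February 17, 1999.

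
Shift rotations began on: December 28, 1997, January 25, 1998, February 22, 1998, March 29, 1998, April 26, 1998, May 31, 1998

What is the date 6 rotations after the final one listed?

Every date is a Sunday; gaps 28, 28, 35, 28, 35 days.
Each is the last Sunday of its month (at least one falls on the 29th or later, ruling out '4th Sunday').
Last Sunday of June 1998: June 28, 1998.
Last Sunday of July 1998: July 26, 1998.
August 1998 ends with Sunday August 30, 1998.
September 1998 ends with Sunday September 27, 1998.
October 1998 ends with Sunday October 25, 1998.
Last Sunday of November 1998: November 29, 1998.

November 29, 1998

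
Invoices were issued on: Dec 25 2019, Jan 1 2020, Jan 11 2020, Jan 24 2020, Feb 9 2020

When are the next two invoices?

Feb 28 2020, Mar 21 2020

Intervals are 7, 10, 13, 16 days — an arithmetic progression with common difference 3.
Next gap: 19 days. Feb 9 2020 + 19 days = Feb 28 2020.
Next gap: 22 days. Feb 28 2020 + 22 days = Mar 21 2020.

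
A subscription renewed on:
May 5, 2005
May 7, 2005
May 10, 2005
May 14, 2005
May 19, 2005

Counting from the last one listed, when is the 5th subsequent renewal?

Gaps: 2, 3, 4, 5 days — each gap is 1 larger than the previous one.
Next gap: 6 days. May 19, 2005 + 6 days = May 25, 2005.
Next gap: 7 days. May 25, 2005 + 7 days = June 1, 2005.
Next gap: 8 days. June 1, 2005 + 8 days = June 9, 2005.
Next gap: 9 days. June 9, 2005 + 9 days = June 18, 2005.
Next gap: 10 days. June 18, 2005 + 10 days = June 28, 2005.

June 28, 2005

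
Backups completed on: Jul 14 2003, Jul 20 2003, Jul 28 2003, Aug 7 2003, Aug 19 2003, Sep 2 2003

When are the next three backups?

Sep 18 2003, Oct 6 2003, Oct 26 2003

The spacing grows by 2 each time: 6, 8, 10, 12, 14 days.
Next gap: 16 days. Sep 2 2003 + 16 days = Sep 18 2003.
Next gap: 18 days. Sep 18 2003 + 18 days = Oct 6 2003.
Next gap: 20 days. Oct 6 2003 + 20 days = Oct 26 2003.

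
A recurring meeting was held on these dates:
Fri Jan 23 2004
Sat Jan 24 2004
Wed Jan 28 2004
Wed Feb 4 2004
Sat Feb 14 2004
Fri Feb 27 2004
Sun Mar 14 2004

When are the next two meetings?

Fri Apr 2 2004, Sat Apr 24 2004

Intervals are 1, 4, 7, 10, 13, 16 days — an arithmetic progression with common difference 3.
Next gap: 19 days. Sun Mar 14 2004 + 19 days = Fri Apr 2 2004.
Next gap: 22 days. Fri Apr 2 2004 + 22 days = Sat Apr 24 2004.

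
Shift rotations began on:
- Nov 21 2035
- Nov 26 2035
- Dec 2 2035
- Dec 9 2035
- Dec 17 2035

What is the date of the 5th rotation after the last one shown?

Feb 10 2036

The spacing grows by 1 each time: 5, 6, 7, 8 days.
Next gap: 9 days. Dec 17 2035 + 9 days = Dec 26 2035.
Next gap: 10 days. Dec 26 2035 + 10 days = Jan 5 2036.
Next gap: 11 days. Jan 5 2036 + 11 days = Jan 16 2036.
Next gap: 12 days. Jan 16 2036 + 12 days = Jan 28 2036.
Next gap: 13 days. Jan 28 2036 + 13 days = Feb 10 2036.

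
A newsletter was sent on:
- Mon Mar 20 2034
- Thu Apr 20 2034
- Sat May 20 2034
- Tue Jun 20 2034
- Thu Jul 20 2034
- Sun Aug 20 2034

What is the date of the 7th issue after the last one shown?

Tue Mar 20 2035

The day-of-month is always 20 (31, 30, 31, 30, 31 days between events).
So this recurs on the 20th of each month.
Next: September 2034 → Wed Sep 20 2034.
Next: October 2034 → Fri Oct 20 2034.
Next: November 2034 → Mon Nov 20 2034.
December 2034: Wed Dec 20 2034.
January 2035: Sat Jan 20 2035.
February 2035: Tue Feb 20 2035.
March 2035: Tue Mar 20 2035.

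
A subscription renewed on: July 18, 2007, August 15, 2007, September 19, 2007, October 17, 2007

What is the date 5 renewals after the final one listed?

All dates are Wednesdays, 28, 35, 28 days apart.
Specifically, the 3rd Wednesday of each month.
3rd Wednesday of November 2007: November 21, 2007.
3rd Wednesday of December 2007: December 19, 2007.
3rd Wednesday of January 2008: January 16, 2008.
3rd Wednesday of February 2008: February 20, 2008.
March 2008 — 3rd Wednesday is March 19, 2008.

March 19, 2008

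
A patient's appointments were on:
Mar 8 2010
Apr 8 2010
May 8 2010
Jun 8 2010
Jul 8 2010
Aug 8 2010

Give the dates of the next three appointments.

Sep 8 2010, Oct 8 2010, Nov 8 2010

Gaps: 31, 30, 31, 30, 31 days — not constant. Every event is on the 8th of the month.
Pattern: the 8th of each month.
Next: September 2010 → Sep 8 2010.
October 2010: Oct 8 2010.
November 2010: Nov 8 2010.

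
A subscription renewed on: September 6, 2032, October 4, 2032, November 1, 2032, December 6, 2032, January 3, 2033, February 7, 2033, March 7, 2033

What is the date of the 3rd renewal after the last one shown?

June 6, 2033

All dates are Mondays, 28, 28, 35, 28, 35, 28 days apart.
Specifically, the 1st Monday of each month.
1st Monday of April 2033: April 4, 2033.
1st Monday of May 2033: May 2, 2033.
1st Monday of June 2033: June 6, 2033.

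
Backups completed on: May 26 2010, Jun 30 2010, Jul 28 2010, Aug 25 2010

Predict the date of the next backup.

Sep 29 2010

All Wednesdays; the gaps (35, 28, 28) vary with month length.
This is the last Wednesday of each month.
Last Wednesday of September 2010: Sep 29 2010.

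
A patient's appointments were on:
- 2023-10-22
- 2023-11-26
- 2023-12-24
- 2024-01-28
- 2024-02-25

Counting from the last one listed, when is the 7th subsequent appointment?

All dates are Sundays, 35, 28, 35, 28 days apart.
Specifically, the 4th Sunday of each month.
4th Sunday of March 2024: 2024-03-24.
April 2024 — 4th Sunday is 2024-04-28.
May 2024 — 4th Sunday is 2024-05-26.
4th Sunday of June 2024: 2024-06-23.
July 2024 — 4th Sunday is 2024-07-28.
August 2024 — 4th Sunday is 2024-08-25.
September 2024 — 4th Sunday is 2024-09-22.

2024-09-22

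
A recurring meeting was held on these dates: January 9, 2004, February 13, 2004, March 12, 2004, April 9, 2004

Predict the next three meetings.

These are Fridays at 28- or 35-day spacing (35, 28, 28).
The pattern: 2nd Friday of the month.
2nd Friday of May 2004: May 14, 2004.
June 2004 — 2nd Friday is June 11, 2004.
July 2004 — 2nd Friday is July 9, 2004.

May 14, 2004; June 11, 2004; July 9, 2004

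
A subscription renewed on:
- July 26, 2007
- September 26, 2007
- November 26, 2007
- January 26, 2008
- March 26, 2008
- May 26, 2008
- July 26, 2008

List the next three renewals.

September 26, 2008; November 26, 2008; January 26, 2009

Each date is the 26th; the gaps (62, 61, 61, 60, 61, 61) track the month lengths.
The rule is the 26th of every 2 months.
September 2008: September 26, 2008.
Next: November 2008 → November 26, 2008.
January 2009: January 26, 2009.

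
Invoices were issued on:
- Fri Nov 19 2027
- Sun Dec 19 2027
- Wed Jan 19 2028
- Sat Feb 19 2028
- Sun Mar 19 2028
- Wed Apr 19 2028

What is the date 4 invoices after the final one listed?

Each date is the 19th; the gaps (30, 31, 31, 29, 31) track the month lengths.
The rule is the 19th of each month.
May 2028: Fri May 19 2028.
June 2028: Mon Jun 19 2028.
Next: July 2028 → Wed Jul 19 2028.
August 2028: Sat Aug 19 2028.

Sat Aug 19 2028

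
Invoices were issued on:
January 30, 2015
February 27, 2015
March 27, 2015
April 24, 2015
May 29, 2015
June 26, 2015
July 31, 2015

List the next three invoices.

All Fridays; the gaps (28, 28, 28, 35, 28, 35) vary with month length.
This is the last Friday of each month.
Last Friday of August 2015: August 28, 2015.
Last Friday of September 2015: September 25, 2015.
Last Friday of October 2015: October 30, 2015.

August 28, 2015; September 25, 2015; October 30, 2015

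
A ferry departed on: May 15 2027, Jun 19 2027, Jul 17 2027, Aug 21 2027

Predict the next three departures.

Sep 18 2027, Oct 16 2027, Nov 20 2027

Gaps: 35, 28, 35 days — a mix of 28 and 35. Every date is a Saturday.
Each is the 3rd Saturday of its month.
3rd Saturday of September 2027: Sep 18 2027.
October 2027 — 3rd Saturday is Oct 16 2027.
November 2027 — 3rd Saturday is Nov 20 2027.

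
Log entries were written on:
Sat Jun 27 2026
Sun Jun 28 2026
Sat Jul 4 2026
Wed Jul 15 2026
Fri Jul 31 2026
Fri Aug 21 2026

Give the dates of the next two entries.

Intervals are 1, 6, 11, 16, 21 days — an arithmetic progression with common difference 5.
Next gap: 26 days. Fri Aug 21 2026 + 26 days = Wed Sep 16 2026.
Next gap: 31 days. Wed Sep 16 2026 + 31 days = Sat Oct 17 2026.

Wed Sep 16 2026, Sat Oct 17 2026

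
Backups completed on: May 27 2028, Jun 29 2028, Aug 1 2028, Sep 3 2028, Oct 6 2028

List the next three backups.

The spacing is 33, 33, 33, 33 days — always 33 days.
Oct 6 2028 + 33 days = Nov 8 2028.
Nov 8 2028 + 33 days = Dec 11 2028.
Dec 11 2028 + 33 days = Jan 13 2029.

Nov 8 2028, Dec 11 2028, Jan 13 2029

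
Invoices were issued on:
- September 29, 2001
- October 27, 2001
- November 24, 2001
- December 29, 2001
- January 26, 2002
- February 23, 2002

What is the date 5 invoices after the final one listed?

July 27, 2002

Every date is a Saturday; gaps 28, 28, 35, 28, 28 days.
Each is the last Saturday of its month (at least one falls on the 29th or later, ruling out '4th Saturday').
March 2002 ends with Saturday March 30, 2002.
April 2002 ends with Saturday April 27, 2002.
May 2002 ends with Saturday May 25, 2002.
Last Saturday of June 2002: June 29, 2002.
Last Saturday of July 2002: July 27, 2002.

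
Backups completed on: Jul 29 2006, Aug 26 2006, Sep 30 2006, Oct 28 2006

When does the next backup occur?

All Saturdays; the gaps (28, 35, 28) vary with month length.
This is the last Saturday of each month.
November 2006 ends with Saturday Nov 25 2006.

Nov 25 2006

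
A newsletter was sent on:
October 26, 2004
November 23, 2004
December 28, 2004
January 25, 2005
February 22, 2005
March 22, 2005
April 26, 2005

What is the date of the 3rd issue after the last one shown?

July 26, 2005

Gaps: 28, 35, 28, 28, 28, 35 days — a mix of 28 and 35. Every date is a Tuesday.
Each is the 4th Tuesday of its month.
May 2005 — 4th Tuesday is May 24, 2005.
4th Tuesday of June 2005: June 28, 2005.
July 2005 — 4th Tuesday is July 26, 2005.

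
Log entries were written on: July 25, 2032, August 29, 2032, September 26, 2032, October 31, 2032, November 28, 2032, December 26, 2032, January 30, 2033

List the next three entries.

Every date is a Sunday; gaps 35, 28, 35, 28, 28, 35 days.
Each is the last Sunday of its month (at least one falls on the 29th or later, ruling out '4th Sunday').
February 2033 ends with Sunday February 27, 2033.
Last Sunday of March 2033: March 27, 2033.
Last Sunday of April 2033: April 24, 2033.

February 27, 2033; March 27, 2033; April 24, 2033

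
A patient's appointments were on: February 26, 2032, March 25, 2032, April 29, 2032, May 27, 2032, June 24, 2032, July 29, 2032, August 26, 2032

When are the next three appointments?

All Thursdays; the gaps (28, 35, 28, 28, 35, 28) vary with month length.
This is the last Thursday of each month.
September 2032 ends with Thursday September 30, 2032.
October 2032 ends with Thursday October 28, 2032.
Last Thursday of November 2032: November 25, 2032.

September 30, 2032; October 28, 2032; November 25, 2032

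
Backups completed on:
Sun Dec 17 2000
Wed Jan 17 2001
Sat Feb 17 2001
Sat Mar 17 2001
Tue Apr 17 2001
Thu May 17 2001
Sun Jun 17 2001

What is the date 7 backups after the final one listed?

Gaps: 31, 31, 28, 31, 30, 31 days — not constant. Every event is on the 17th of the month.
Pattern: the 17th of each month.
Next: July 2001 → Tue Jul 17 2001.
Next: August 2001 → Fri Aug 17 2001.
September 2001: Mon Sep 17 2001.
Next: October 2001 → Wed Oct 17 2001.
Next: November 2001 → Sat Nov 17 2001.
Next: December 2001 → Mon Dec 17 2001.
Next: January 2002 → Thu Jan 17 2002.

Thu Jan 17 2002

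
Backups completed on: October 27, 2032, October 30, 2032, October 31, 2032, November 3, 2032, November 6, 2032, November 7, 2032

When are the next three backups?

November 10, 2032; November 13, 2032; November 14, 2032

Gaps: 3, 1, 3, 3, 1 days — not constant, but cyclic with period 3.
The events fall on every Wednesday, Saturday and Sunday.
The following Wednesday is November 10, 2032.
The following Saturday is November 13, 2032.
Next Sunday: November 14, 2032.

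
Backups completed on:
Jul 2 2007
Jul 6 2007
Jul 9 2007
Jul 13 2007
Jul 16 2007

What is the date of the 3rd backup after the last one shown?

Jul 27 2007

Every event lands on a Monday or Friday (gaps cycle 4, 3, 4, 3).
So the schedule is: every Monday and Friday.
Next Friday: Jul 20 2007.
Next Monday: Jul 23 2007.
The following Friday is Jul 27 2007.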